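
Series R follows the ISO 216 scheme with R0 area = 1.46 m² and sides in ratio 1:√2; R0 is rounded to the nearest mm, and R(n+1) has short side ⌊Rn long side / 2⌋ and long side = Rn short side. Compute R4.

254 × 359 mm

Let R0's short side be w mm. w · w√2 = 1.46 m² = 1,460,000 mm², so w ≈ 1016.1 mm and w√2 ≈ 1436.9 mm → R0 = 1016 × 1437 mm.
R1: ⌊1437/2⌋ × 1016 = 718 × 1016 mm
R2: ⌊1016/2⌋ × 718 = 508 × 718 mm
R3: ⌊718/2⌋ × 508 = 359 × 508 mm
R4: ⌊508/2⌋ × 359 = 254 × 359 mm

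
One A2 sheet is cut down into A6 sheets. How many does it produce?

16

A2 = 420 × 594 mm; A6 = 105 × 148 mm.
Each halving step doubles the count; 4 steps from A2 to A6.
2^4 = 16.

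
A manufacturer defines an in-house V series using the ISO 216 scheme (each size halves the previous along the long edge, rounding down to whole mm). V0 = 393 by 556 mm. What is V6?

49 × 69 mm

V1: ⌊556/2⌋ × 393 = 278 × 393 mm
V2: ⌊393/2⌋ × 278 = 196 × 278 mm
V3: ⌊278/2⌋ × 196 = 139 × 196 mm
V4: ⌊196/2⌋ × 139 = 98 × 139 mm
V5: ⌊139/2⌋ × 98 = 69 × 98 mm
V6: ⌊98/2⌋ × 69 = 49 × 69 mm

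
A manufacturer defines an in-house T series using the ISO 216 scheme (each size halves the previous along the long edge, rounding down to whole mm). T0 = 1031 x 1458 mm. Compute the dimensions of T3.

T1: ⌊1458/2⌋ × 1031 = 729 × 1031 mm
T2: ⌊1031/2⌋ × 729 = 515 × 729 mm
T3: ⌊729/2⌋ × 515 = 364 × 515 mm

364 × 515 mm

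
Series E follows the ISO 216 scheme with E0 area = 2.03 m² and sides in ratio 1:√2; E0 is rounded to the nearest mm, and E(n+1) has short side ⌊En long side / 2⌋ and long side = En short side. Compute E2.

Let E0's short side be w mm. w · w√2 = 2.03 m² = 2,030,000 mm², so w ≈ 1198.1 mm and w√2 ≈ 1694.4 mm → E0 = 1198 × 1694 mm.
E1: ⌊1694/2⌋ × 1198 = 847 × 1198 mm
E2: ⌊1198/2⌋ × 847 = 599 × 847 mm

599 × 847 mm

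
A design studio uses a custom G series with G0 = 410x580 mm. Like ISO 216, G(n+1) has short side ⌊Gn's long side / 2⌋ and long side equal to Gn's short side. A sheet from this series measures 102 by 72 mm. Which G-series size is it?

G5

G0: 410 × 580 mm
G1: 290 × 410 mm
G2: 205 × 290 mm
G3: 145 × 205 mm
G4: 102 × 145 mm
G5: 72 × 102 mm
G6: 51 × 72 mm
→ matches G5.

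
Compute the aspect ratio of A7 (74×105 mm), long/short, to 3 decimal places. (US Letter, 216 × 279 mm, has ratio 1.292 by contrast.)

105 / 74 = 1.419
ISO 216 targets √2 ≈ 1.414; the +0.005 deviation is from mm rounding.

1.419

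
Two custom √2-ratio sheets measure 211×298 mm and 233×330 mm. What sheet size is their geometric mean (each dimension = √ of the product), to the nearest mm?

Short side: √(211 · 233) = √49163 ≈ 221.7 → 222 mm
Long side: √(298 · 330) = √98340 ≈ 313.6 → 314 mm

222 × 314 mm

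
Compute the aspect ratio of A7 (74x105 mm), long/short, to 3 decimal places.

105 / 74 = 1.419
ISO 216 targets √2 ≈ 1.414; the +0.005 deviation is from mm rounding.

1.419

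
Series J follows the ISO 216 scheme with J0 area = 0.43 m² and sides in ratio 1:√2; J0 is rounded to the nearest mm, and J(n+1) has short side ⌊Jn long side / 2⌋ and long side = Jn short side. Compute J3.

195 × 275 mm

Let J0's short side be w mm. w · w√2 = 0.43 m² = 430,000 mm², so w ≈ 551.4 mm and w√2 ≈ 779.8 mm → J0 = 551 × 780 mm.
J1: ⌊780/2⌋ × 551 = 390 × 551 mm
J2: ⌊551/2⌋ × 390 = 275 × 390 mm
J3: ⌊390/2⌋ × 275 = 195 × 275 mm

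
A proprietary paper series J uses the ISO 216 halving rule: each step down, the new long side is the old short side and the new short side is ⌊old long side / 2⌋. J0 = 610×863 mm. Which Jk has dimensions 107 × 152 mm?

J5

J0: 610 × 863 mm
J1: 431 × 610 mm
J2: 305 × 431 mm
J3: 215 × 305 mm
J4: 152 × 215 mm
J5: 107 × 152 mm
J6: 76 × 107 mm
→ matches J5.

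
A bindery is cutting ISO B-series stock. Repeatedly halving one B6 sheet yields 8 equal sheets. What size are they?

8 = 2^3, so 3 halving steps.
B6 → B7 → … → B9 after 3 steps.

B9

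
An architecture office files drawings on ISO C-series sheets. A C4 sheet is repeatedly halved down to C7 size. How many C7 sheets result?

8

Each ISO step halves the sheet: 1 × C4 → 2 × C5 → 4 × C6 → 8 × C7
From C4 to C7 is 3 halving steps: 2^3 = 8.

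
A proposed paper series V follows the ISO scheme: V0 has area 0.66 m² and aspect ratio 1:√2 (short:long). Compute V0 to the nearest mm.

683 × 966 mm

Let the short side be w mm. Then w · w√2 = 0.66 m² = 660,000 mm².
w² = 660,000/√2, so w ≈ 683.1 mm; long side = w√2 ≈ 966.1 mm.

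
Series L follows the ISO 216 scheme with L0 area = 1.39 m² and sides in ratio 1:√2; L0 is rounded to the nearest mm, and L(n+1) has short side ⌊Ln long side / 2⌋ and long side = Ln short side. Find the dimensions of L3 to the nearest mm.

350 × 495 mm

Let L0's short side be w mm. w · w√2 = 1.39 m² = 1,390,000 mm², so w ≈ 991.4 mm and w√2 ≈ 1402.1 mm → L0 = 991 × 1402 mm.
L1: ⌊1402/2⌋ × 991 = 701 × 991 mm
L2: ⌊991/2⌋ × 701 = 495 × 701 mm
L3: ⌊701/2⌋ × 495 = 350 × 495 mm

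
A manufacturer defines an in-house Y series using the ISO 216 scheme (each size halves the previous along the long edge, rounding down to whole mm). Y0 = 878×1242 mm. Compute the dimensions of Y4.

Y1: ⌊1242/2⌋ × 878 = 621 × 878 mm
Y2: ⌊878/2⌋ × 621 = 439 × 621 mm
Y3: ⌊621/2⌋ × 439 = 310 × 439 mm
Y4: ⌊439/2⌋ × 310 = 219 × 310 mm

219 × 310 mm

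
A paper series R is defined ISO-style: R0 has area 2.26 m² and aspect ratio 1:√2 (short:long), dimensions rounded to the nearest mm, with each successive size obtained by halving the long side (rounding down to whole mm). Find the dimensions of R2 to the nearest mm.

632 × 894 mm

Let R0's short side be w mm. w · w√2 = 2.26 m² = 2,260,000 mm², so w ≈ 1264.1 mm and w√2 ≈ 1787.8 mm → R0 = 1264 × 1788 mm.
R1: ⌊1788/2⌋ × 1264 = 894 × 1264 mm
R2: ⌊1264/2⌋ × 894 = 632 × 894 mm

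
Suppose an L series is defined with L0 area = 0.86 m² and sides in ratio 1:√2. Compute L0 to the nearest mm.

780 × 1103 mm

Let the short side be w mm. Then w · w√2 = 0.86 m² = 860,000 mm².
w² = 860,000/√2, so w ≈ 779.8 mm; long side = w√2 ≈ 1102.8 mm.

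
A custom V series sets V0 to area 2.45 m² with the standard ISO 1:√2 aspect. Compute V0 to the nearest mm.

1316 × 1861 mm

Let the short side be w mm. Then w · w√2 = 2.45 m² = 2,450,000 mm².
w² = 2,450,000/√2, so w ≈ 1316.2 mm; long side = w√2 ≈ 1861.4 mm.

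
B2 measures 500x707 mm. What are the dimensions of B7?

B3: ⌊707/2⌋ × 500 = 353 × 500 mm
B4: ⌊500/2⌋ × 353 = 250 × 353 mm
B5: ⌊353/2⌋ × 250 = 176 × 250 mm
B6: ⌊250/2⌋ × 176 = 125 × 176 mm
B7: ⌊176/2⌋ × 125 = 88 × 125 mm

88 × 125 mm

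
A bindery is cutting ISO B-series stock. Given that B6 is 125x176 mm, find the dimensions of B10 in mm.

B7: ⌊176/2⌋ × 125 = 88 × 125 mm
B8: ⌊125/2⌋ × 88 = 62 × 88 mm
B9: ⌊88/2⌋ × 62 = 44 × 62 mm
B10: ⌊62/2⌋ × 44 = 31 × 44 mm

31 × 44 mm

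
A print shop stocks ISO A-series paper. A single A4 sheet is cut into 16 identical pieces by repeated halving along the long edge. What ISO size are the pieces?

16 = 2^4, so 4 halving steps.
A4 → A5 → … → A8 after 4 steps.

A8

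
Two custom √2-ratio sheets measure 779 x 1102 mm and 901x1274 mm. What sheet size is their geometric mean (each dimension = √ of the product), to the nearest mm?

Short side: √(779 · 901) = √701879 ≈ 837.8 → 838 mm
Long side: √(1102 · 1274) = √1403948 ≈ 1184.9 → 1185 mm

838 × 1185 mm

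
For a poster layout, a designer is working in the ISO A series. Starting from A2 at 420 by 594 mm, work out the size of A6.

105 × 148 mm

A3: ⌊594/2⌋ × 420 = 297 × 420 mm
A4: ⌊420/2⌋ × 297 = 210 × 297 mm
A5: ⌊297/2⌋ × 210 = 148 × 210 mm
A6: ⌊210/2⌋ × 148 = 105 × 148 mm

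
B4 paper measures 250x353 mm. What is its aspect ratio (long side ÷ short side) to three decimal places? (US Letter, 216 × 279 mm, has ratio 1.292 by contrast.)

1.412

353 / 250 = 1.412
ISO 216 targets √2 ≈ 1.414; the -0.002 deviation is from mm rounding.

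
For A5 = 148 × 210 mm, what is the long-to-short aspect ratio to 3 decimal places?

210 / 148 = 1.419
ISO 216 targets √2 ≈ 1.414; the +0.005 deviation is from mm rounding.

1.419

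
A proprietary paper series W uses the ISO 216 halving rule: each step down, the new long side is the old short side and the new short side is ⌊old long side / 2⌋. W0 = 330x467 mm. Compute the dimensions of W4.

W1: ⌊467/2⌋ × 330 = 233 × 330 mm
W2: ⌊330/2⌋ × 233 = 165 × 233 mm
W3: ⌊233/2⌋ × 165 = 116 × 165 mm
W4: ⌊165/2⌋ × 116 = 82 × 116 mm

82 × 116 mm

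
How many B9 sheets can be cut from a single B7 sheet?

Each ISO step halves the sheet: 1 × B7 → 2 × B8 → 4 × B9
From B7 to B9 is 2 halving steps: 2^2 = 4.

4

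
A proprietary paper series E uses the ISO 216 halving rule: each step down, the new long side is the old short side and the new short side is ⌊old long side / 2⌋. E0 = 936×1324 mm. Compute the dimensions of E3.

E1: ⌊1324/2⌋ × 936 = 662 × 936 mm
E2: ⌊936/2⌋ × 662 = 468 × 662 mm
E3: ⌊662/2⌋ × 468 = 331 × 468 mm

331 × 468 mm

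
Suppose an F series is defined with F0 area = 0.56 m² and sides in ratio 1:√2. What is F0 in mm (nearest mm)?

629 × 890 mm

Let the short side be w mm. Then w · w√2 = 0.56 m² = 560,000 mm².
w² = 560,000/√2, so w ≈ 629.3 mm; long side = w√2 ≈ 889.9 mm.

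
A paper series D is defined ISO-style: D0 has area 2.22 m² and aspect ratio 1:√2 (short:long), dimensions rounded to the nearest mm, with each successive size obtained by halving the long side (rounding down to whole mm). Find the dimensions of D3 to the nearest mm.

443 × 626 mm

Let D0's short side be w mm. w · w√2 = 2.22 m² = 2,220,000 mm², so w ≈ 1252.9 mm and w√2 ≈ 1771.9 mm → D0 = 1253 × 1772 mm.
D1: ⌊1772/2⌋ × 1253 = 886 × 1253 mm
D2: ⌊1253/2⌋ × 886 = 626 × 886 mm
D3: ⌊886/2⌋ × 626 = 443 × 626 mm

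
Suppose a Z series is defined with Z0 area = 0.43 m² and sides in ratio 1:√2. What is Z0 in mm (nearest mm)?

551 × 780 mm

Let the short side be w mm. Then w · w√2 = 0.43 m² = 430,000 mm².
w² = 430,000/√2, so w ≈ 551.4 mm; long side = w√2 ≈ 779.8 mm.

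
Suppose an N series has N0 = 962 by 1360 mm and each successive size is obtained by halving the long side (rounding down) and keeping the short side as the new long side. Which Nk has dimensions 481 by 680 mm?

N2

N0: 962 × 1360 mm
N1: 680 × 962 mm
N2: 481 × 680 mm
N3: 340 × 481 mm
→ matches N2.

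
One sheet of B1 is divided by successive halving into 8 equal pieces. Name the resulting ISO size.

B4

8 = 2^3, so 3 halving steps.
B1 → B2 → … → B4 after 3 steps.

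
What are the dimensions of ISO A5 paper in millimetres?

148 × 210 mm

A0 = 841 × 1189 mm (A0 has area 1 m², aspect 1:√2).
A1: ⌊1189/2⌋ × 841 = 594 × 841 mm
A2: ⌊841/2⌋ × 594 = 420 × 594 mm
A3: ⌊594/2⌋ × 420 = 297 × 420 mm
A4: ⌊420/2⌋ × 297 = 210 × 297 mm
A5: ⌊297/2⌋ × 210 = 148 × 210 mm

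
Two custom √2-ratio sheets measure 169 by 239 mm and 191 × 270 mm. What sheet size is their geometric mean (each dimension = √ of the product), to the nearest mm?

Short side: √(169 · 191) = √32279 ≈ 179.7 → 180 mm
Long side: √(239 · 270) = √64530 ≈ 254.0 → 254 mm

180 × 254 mm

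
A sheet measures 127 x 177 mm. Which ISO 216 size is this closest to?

B6 (125 × 176 mm)

Aspect ratio 177/127 ≈ 1.394 (ISO target is √2 ≈ 1.414).
In the B-series (B0 = 1000 × 1414 mm): B6 = 125 × 176 mm.
Off by 3 mm total — nearest standard size.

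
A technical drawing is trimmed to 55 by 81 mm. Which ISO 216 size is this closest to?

C8 (57 × 81 mm)

Aspect ratio 81/55 ≈ 1.473 (ISO target is √2 ≈ 1.414).
In the C-series (envelope sizes, between A and B): C8 = 57 × 81 mm.
Off by 2 mm total — nearest standard size.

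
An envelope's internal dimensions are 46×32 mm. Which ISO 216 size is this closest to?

B10 (31 × 44 mm)

Aspect ratio 46/32 ≈ 1.438 (ISO target is √2 ≈ 1.414).
In the B-series (B0 = 1000 × 1414 mm): B10 = 31 × 44 mm.
Off by 3 mm total — nearest standard size.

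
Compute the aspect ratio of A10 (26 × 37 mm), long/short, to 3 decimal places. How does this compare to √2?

37 / 26 = 1.423
ISO 216 targets √2 ≈ 1.414; the +0.009 deviation is from mm rounding.

1.423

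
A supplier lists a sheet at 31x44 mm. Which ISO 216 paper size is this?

Aspect ratio 44/31 ≈ 1.419 — close to the ISO √2 ≈ 1.414.
In the B-series (B0 = 1000 × 1414 mm): B10 = 31 × 44 mm.

B10 (31 × 44 mm)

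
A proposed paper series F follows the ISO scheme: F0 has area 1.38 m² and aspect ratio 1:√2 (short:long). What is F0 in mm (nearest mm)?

Let the short side be w mm. Then w · w√2 = 1.38 m² = 1,380,000 mm².
w² = 1,380,000/√2, so w ≈ 987.8 mm; long side = w√2 ≈ 1397.0 mm.

988 × 1397 mm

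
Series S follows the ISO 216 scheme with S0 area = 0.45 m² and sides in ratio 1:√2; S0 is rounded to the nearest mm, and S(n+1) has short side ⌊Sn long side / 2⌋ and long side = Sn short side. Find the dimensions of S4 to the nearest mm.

Let S0's short side be w mm. w · w√2 = 0.45 m² = 450,000 mm², so w ≈ 564.1 mm and w√2 ≈ 797.7 mm → S0 = 564 × 798 mm.
S1: ⌊798/2⌋ × 564 = 399 × 564 mm
S2: ⌊564/2⌋ × 399 = 282 × 399 mm
S3: ⌊399/2⌋ × 282 = 199 × 282 mm
S4: ⌊282/2⌋ × 199 = 141 × 199 mm

141 × 199 mm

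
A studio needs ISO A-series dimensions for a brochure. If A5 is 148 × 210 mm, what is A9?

A6: ⌊210/2⌋ × 148 = 105 × 148 mm
A7: ⌊148/2⌋ × 105 = 74 × 105 mm
A8: ⌊105/2⌋ × 74 = 52 × 74 mm
A9: ⌊74/2⌋ × 52 = 37 × 52 mm

37 × 52 mm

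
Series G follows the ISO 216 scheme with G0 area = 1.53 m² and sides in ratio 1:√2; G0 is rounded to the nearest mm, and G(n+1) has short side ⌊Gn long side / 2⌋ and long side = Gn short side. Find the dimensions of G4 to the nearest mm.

Let G0's short side be w mm. w · w√2 = 1.53 m² = 1,530,000 mm², so w ≈ 1040.1 mm and w√2 ≈ 1471.0 mm → G0 = 1040 × 1471 mm.
G1: ⌊1471/2⌋ × 1040 = 735 × 1040 mm
G2: ⌊1040/2⌋ × 735 = 520 × 735 mm
G3: ⌊735/2⌋ × 520 = 367 × 520 mm
G4: ⌊520/2⌋ × 367 = 260 × 367 mm

260 × 367 mm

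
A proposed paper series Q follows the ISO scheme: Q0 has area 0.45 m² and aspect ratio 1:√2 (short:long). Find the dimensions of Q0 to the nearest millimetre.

Let the short side be w mm. Then w · w√2 = 0.45 m² = 450,000 mm².
w² = 450,000/√2, so w ≈ 564.1 mm; long side = w√2 ≈ 797.7 mm.

564 × 798 mm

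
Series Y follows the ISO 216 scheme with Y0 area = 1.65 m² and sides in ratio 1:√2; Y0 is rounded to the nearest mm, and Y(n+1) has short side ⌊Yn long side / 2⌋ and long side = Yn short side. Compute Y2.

540 × 764 mm

Let Y0's short side be w mm. w · w√2 = 1.65 m² = 1,650,000 mm², so w ≈ 1080.2 mm and w√2 ≈ 1527.6 mm → Y0 = 1080 × 1528 mm.
Y1: ⌊1528/2⌋ × 1080 = 764 × 1080 mm
Y2: ⌊1080/2⌋ × 764 = 540 × 764 mm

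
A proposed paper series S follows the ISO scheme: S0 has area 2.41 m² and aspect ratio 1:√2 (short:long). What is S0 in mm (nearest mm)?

Let the short side be w mm. Then w · w√2 = 2.41 m² = 2,410,000 mm².
w² = 2,410,000/√2, so w ≈ 1305.4 mm; long side = w√2 ≈ 1846.1 mm.

1305 × 1846 mm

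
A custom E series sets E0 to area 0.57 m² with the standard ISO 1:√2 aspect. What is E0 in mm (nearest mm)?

635 × 898 mm

Let the short side be w mm. Then w · w√2 = 0.57 m² = 570,000 mm².
w² = 570,000/√2, so w ≈ 634.9 mm; long side = w√2 ≈ 897.8 mm.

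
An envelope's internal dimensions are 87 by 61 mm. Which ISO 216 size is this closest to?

Aspect ratio 87/61 ≈ 1.426 — close to the ISO √2 ≈ 1.414.
In the B-series (B0 = 1000 × 1414 mm): B8 = 62 × 88 mm.
Off by 2 mm total — nearest standard size.

B8 (62 × 88 mm)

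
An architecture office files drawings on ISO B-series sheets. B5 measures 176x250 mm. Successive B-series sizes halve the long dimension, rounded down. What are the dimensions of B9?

44 × 62 mm

B6: ⌊250/2⌋ × 176 = 125 × 176 mm
B7: ⌊176/2⌋ × 125 = 88 × 125 mm
B8: ⌊125/2⌋ × 88 = 62 × 88 mm
B9: ⌊88/2⌋ × 62 = 44 × 62 mm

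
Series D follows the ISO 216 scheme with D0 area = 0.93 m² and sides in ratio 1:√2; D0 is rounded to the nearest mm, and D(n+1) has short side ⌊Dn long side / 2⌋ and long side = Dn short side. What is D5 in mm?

143 × 202 mm

Let D0's short side be w mm. w · w√2 = 0.93 m² = 930,000 mm², so w ≈ 810.9 mm and w√2 ≈ 1146.8 mm → D0 = 811 × 1147 mm.
D1: ⌊1147/2⌋ × 811 = 573 × 811 mm
D2: ⌊811/2⌋ × 573 = 405 × 573 mm
D3: ⌊573/2⌋ × 405 = 286 × 405 mm
D4: ⌊405/2⌋ × 286 = 202 × 286 mm
D5: ⌊286/2⌋ × 202 = 143 × 202 mm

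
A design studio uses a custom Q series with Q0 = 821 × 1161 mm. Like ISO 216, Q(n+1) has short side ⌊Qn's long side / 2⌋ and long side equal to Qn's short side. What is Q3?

Q1: ⌊1161/2⌋ × 821 = 580 × 821 mm
Q2: ⌊821/2⌋ × 580 = 410 × 580 mm
Q3: ⌊580/2⌋ × 410 = 290 × 410 mm

290 × 410 mm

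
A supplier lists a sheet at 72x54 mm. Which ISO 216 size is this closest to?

Aspect ratio 72/54 ≈ 1.333 (ISO target is √2 ≈ 1.414).
In the A-series (A0 area = 1 m²): A8 = 52 × 74 mm.
Off by 4 mm total — nearest standard size.

A8 (52 × 74 mm)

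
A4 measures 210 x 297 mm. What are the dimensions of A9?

37 × 52 mm

A5: ⌊297/2⌋ × 210 = 148 × 210 mm
A6: ⌊210/2⌋ × 148 = 105 × 148 mm
A7: ⌊148/2⌋ × 105 = 74 × 105 mm
A8: ⌊105/2⌋ × 74 = 52 × 74 mm
A9: ⌊74/2⌋ × 52 = 37 × 52 mm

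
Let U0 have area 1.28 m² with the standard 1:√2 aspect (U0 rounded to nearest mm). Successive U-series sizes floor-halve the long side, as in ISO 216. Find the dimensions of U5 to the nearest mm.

Let U0's short side be w mm. w · w√2 = 1.28 m² = 1,280,000 mm², so w ≈ 951.4 mm and w√2 ≈ 1345.4 mm → U0 = 951 × 1345 mm.
U1: ⌊1345/2⌋ × 951 = 672 × 951 mm
U2: ⌊951/2⌋ × 672 = 475 × 672 mm
U3: ⌊672/2⌋ × 475 = 336 × 475 mm
U4: ⌊475/2⌋ × 336 = 237 × 336 mm
U5: ⌊336/2⌋ × 237 = 168 × 237 mm

168 × 237 mm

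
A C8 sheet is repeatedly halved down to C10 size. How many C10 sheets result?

4

Each ISO step halves the sheet: 1 × C8 → 2 × C9 → 4 × C10
From C8 to C10 is 2 halving steps: 2^2 = 4.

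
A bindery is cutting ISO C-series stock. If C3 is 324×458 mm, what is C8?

C4: ⌊458/2⌋ × 324 = 229 × 324 mm
C5: ⌊324/2⌋ × 229 = 162 × 229 mm
C6: ⌊229/2⌋ × 162 = 114 × 162 mm
C7: ⌊162/2⌋ × 114 = 81 × 114 mm
C8: ⌊114/2⌋ × 81 = 57 × 81 mm

57 × 81 mm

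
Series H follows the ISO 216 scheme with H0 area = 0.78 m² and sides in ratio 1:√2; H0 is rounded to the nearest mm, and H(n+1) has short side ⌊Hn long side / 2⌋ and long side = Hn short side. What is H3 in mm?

262 × 371 mm

Let H0's short side be w mm. w · w√2 = 0.78 m² = 780,000 mm², so w ≈ 742.7 mm and w√2 ≈ 1050.3 mm → H0 = 743 × 1050 mm.
H1: ⌊1050/2⌋ × 743 = 525 × 743 mm
H2: ⌊743/2⌋ × 525 = 371 × 525 mm
H3: ⌊525/2⌋ × 371 = 262 × 371 mm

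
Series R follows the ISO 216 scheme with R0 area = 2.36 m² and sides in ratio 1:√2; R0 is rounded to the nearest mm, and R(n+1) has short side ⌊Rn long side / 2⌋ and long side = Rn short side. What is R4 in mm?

Let R0's short side be w mm. w · w√2 = 2.36 m² = 2,360,000 mm², so w ≈ 1291.8 mm and w√2 ≈ 1826.9 mm → R0 = 1292 × 1827 mm.
R1: ⌊1827/2⌋ × 1292 = 913 × 1292 mm
R2: ⌊1292/2⌋ × 913 = 646 × 913 mm
R3: ⌊913/2⌋ × 646 = 456 × 646 mm
R4: ⌊646/2⌋ × 456 = 323 × 456 mm

323 × 456 mm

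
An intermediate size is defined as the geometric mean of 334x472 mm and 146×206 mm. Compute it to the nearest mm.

221 × 312 mm

Short side: √(334 · 146) = √48764 ≈ 220.8 → 221 mm
Long side: √(472 · 206) = √97232 ≈ 311.8 → 312 mm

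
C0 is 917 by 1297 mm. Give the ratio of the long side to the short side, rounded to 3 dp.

1.414

1297 / 917 = 1.414
Matches √2 ≈ 1.414 — the ISO 216 defining ratio.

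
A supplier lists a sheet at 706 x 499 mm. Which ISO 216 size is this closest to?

Aspect ratio 706/499 ≈ 1.415 — close to the ISO √2 ≈ 1.414.
In the B-series (B0 = 1000 × 1414 mm): B2 = 500 × 707 mm.
Off by 2 mm total — nearest standard size.

B2 (500 × 707 mm)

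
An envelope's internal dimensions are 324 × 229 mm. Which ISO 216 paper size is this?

C4 (229 × 324 mm)

Aspect ratio 324/229 ≈ 1.415 — close to the ISO √2 ≈ 1.414.
In the C-series (envelope sizes, between A and B): C4 = 229 × 324 mm.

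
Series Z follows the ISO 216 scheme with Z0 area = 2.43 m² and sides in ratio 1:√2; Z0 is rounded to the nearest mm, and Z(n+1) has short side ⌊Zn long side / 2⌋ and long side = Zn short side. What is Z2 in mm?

655 × 927 mm

Let Z0's short side be w mm. w · w√2 = 2.43 m² = 2,430,000 mm², so w ≈ 1310.8 mm and w√2 ≈ 1853.8 mm → Z0 = 1311 × 1854 mm.
Z1: ⌊1854/2⌋ × 1311 = 927 × 1311 mm
Z2: ⌊1311/2⌋ × 927 = 655 × 927 mm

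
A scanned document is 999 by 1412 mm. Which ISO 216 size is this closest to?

Aspect ratio 1412/999 ≈ 1.413 — close to the ISO √2 ≈ 1.414.
In the B-series (B0 = 1000 × 1414 mm): B0 = 1000 × 1414 mm.
Off by 3 mm total — nearest standard size.

B0 (1000 × 1414 mm)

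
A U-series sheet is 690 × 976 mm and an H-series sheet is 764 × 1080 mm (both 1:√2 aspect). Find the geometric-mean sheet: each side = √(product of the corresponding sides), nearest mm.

Short side: √(690 · 764) = √527160 ≈ 726.1 → 726 mm
Long side: √(976 · 1080) = √1054080 ≈ 1026.7 → 1027 mm

726 × 1027 mm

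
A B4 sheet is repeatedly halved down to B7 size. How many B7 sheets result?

Each ISO step halves the sheet: 1 × B4 → 2 × B5 → 4 × B6 → 8 × B7
From B4 to B7 is 3 halving steps: 2^3 = 8.

8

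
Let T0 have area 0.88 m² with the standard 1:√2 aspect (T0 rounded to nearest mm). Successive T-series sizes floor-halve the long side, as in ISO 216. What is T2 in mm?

394 × 558 mm

Let T0's short side be w mm. w · w√2 = 0.88 m² = 880,000 mm², so w ≈ 788.8 mm and w√2 ≈ 1115.6 mm → T0 = 789 × 1116 mm.
T1: ⌊1116/2⌋ × 789 = 558 × 789 mm
T2: ⌊789/2⌋ × 558 = 394 × 558 mm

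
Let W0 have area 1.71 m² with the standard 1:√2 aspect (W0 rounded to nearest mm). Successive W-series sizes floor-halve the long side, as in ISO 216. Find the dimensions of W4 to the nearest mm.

275 × 388 mm

Let W0's short side be w mm. w · w√2 = 1.71 m² = 1,710,000 mm², so w ≈ 1099.6 mm and w√2 ≈ 1555.1 mm → W0 = 1100 × 1555 mm.
W1: ⌊1555/2⌋ × 1100 = 777 × 1100 mm
W2: ⌊1100/2⌋ × 777 = 550 × 777 mm
W3: ⌊777/2⌋ × 550 = 388 × 550 mm
W4: ⌊550/2⌋ × 388 = 275 × 388 mm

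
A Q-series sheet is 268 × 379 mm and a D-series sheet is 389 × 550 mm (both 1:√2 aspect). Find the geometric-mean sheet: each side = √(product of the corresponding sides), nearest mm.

Short side: √(268 · 389) = √104252 ≈ 322.9 → 323 mm
Long side: √(379 · 550) = √208450 ≈ 456.6 → 457 mm

323 × 457 mm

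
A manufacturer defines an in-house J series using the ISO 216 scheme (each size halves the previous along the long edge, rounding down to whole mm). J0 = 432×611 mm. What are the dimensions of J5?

J1 = 305 × 432 mm (from J0 by 1 halving).
J2: ⌊432/2⌋ × 305 = 216 × 305 mm
J3: ⌊305/2⌋ × 216 = 152 × 216 mm
J4: ⌊216/2⌋ × 152 = 108 × 152 mm
J5: ⌊152/2⌋ × 108 = 76 × 108 mm

76 × 108 mm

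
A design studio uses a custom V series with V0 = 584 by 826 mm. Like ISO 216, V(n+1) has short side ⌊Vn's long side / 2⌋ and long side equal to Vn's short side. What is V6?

73 × 103 mm

V1: ⌊826/2⌋ × 584 = 413 × 584 mm
V2: ⌊584/2⌋ × 413 = 292 × 413 mm
V3: ⌊413/2⌋ × 292 = 206 × 292 mm
V4: ⌊292/2⌋ × 206 = 146 × 206 mm
V5: ⌊206/2⌋ × 146 = 103 × 146 mm
V6: ⌊146/2⌋ × 103 = 73 × 103 mm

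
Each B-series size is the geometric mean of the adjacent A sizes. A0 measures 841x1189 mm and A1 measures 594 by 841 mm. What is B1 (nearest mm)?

707 × 1000 mm

Short side: √(841 · 594) = √499554 ≈ 706.8 → 707 mm
Long side: √(1189 · 841) = √999949 ≈ 1000.0 → 1000 mm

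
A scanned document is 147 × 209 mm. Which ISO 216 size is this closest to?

Aspect ratio 209/147 ≈ 1.422 — close to the ISO √2 ≈ 1.414.
In the A-series (A0 area = 1 m²): A5 = 148 × 210 mm.
Off by 2 mm total — nearest standard size.

A5 (148 × 210 mm)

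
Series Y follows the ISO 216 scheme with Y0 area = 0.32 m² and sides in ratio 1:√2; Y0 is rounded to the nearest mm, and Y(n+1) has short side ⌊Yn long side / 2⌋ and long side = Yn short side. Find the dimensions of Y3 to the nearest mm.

168 × 238 mm

Let Y0's short side be w mm. w · w√2 = 0.32 m² = 320,000 mm², so w ≈ 475.7 mm and w√2 ≈ 672.7 mm → Y0 = 476 × 673 mm.
Y1: ⌊673/2⌋ × 476 = 336 × 476 mm
Y2: ⌊476/2⌋ × 336 = 238 × 336 mm
Y3: ⌊336/2⌋ × 238 = 168 × 238 mm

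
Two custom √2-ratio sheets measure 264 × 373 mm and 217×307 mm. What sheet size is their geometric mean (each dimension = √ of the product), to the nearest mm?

239 × 338 mm

Short side: √(264 · 217) = √57288 ≈ 239.3 → 239 mm
Long side: √(373 · 307) = √114511 ≈ 338.4 → 338 mm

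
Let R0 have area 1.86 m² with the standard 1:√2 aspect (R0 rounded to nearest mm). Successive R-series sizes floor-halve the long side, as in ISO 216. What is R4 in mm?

286 × 405 mm

Let R0's short side be w mm. w · w√2 = 1.86 m² = 1,860,000 mm², so w ≈ 1146.8 mm and w√2 ≈ 1621.9 mm → R0 = 1147 × 1622 mm.
R1: ⌊1622/2⌋ × 1147 = 811 × 1147 mm
R2: ⌊1147/2⌋ × 811 = 573 × 811 mm
R3: ⌊811/2⌋ × 573 = 405 × 573 mm
R4: ⌊573/2⌋ × 405 = 286 × 405 mm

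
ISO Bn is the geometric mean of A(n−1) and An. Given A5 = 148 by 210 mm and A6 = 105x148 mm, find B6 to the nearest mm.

Short side: √(148 · 105) = √15540 ≈ 124.7 → 125 mm
Long side: √(210 · 148) = √31080 ≈ 176.3 → 176 mm

125 × 176 mm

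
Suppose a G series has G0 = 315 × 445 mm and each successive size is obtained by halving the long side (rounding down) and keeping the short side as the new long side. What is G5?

G1: ⌊445/2⌋ × 315 = 222 × 315 mm
G2: ⌊315/2⌋ × 222 = 157 × 222 mm
G3: ⌊222/2⌋ × 157 = 111 × 157 mm
G4: ⌊157/2⌋ × 111 = 78 × 111 mm
G5: ⌊111/2⌋ × 78 = 55 × 78 mm

55 × 78 mm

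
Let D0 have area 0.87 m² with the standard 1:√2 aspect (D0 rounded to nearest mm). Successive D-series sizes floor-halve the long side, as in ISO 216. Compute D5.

138 × 196 mm

Let D0's short side be w mm. w · w√2 = 0.87 m² = 870,000 mm², so w ≈ 784.3 mm and w√2 ≈ 1109.2 mm → D0 = 784 × 1109 mm.
D1: ⌊1109/2⌋ × 784 = 554 × 784 mm
D2: ⌊784/2⌋ × 554 = 392 × 554 mm
D3: ⌊554/2⌋ × 392 = 277 × 392 mm
D4: ⌊392/2⌋ × 277 = 196 × 277 mm
D5: ⌊277/2⌋ × 196 = 138 × 196 mm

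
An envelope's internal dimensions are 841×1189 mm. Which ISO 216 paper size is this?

Aspect ratio 1189/841 ≈ 1.414 — close to the ISO √2 ≈ 1.414.
In the A-series (A0 area = 1 m²): A0 = 841 × 1189 mm.

A0 (841 × 1189 mm)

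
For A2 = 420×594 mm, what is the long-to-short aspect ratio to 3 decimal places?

1.414

594 / 420 = 1.414
Matches √2 ≈ 1.414 — the ISO 216 defining ratio.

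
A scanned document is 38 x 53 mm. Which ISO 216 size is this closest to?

Aspect ratio 53/38 ≈ 1.395 (ISO target is √2 ≈ 1.414).
In the A-series (A0 area = 1 m²): A9 = 37 × 52 mm.
Off by 2 mm total — nearest standard size.

A9 (37 × 52 mm)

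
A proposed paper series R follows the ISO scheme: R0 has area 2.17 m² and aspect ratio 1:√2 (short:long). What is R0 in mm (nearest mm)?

1239 × 1752 mm

Let the short side be w mm. Then w · w√2 = 2.17 m² = 2,170,000 mm².
w² = 2,170,000/√2, so w ≈ 1238.7 mm; long side = w√2 ≈ 1751.8 mm.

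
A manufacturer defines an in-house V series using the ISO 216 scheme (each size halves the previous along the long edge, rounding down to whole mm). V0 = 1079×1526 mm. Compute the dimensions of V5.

190 × 269 mm

V1: ⌊1526/2⌋ × 1079 = 763 × 1079 mm
V2: ⌊1079/2⌋ × 763 = 539 × 763 mm
V3: ⌊763/2⌋ × 539 = 381 × 539 mm
V4: ⌊539/2⌋ × 381 = 269 × 381 mm
V5: ⌊381/2⌋ × 269 = 190 × 269 mm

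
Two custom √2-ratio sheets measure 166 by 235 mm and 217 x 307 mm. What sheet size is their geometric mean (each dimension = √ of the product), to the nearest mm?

190 × 269 mm

Short side: √(166 · 217) = √36022 ≈ 189.8 → 190 mm
Long side: √(235 · 307) = √72145 ≈ 268.6 → 269 mm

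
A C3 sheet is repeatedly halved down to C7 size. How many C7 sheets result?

16

Each ISO step halves the sheet: 1 × C3 → 2 × C4 → 4 × C5 → 8 × C6 → …
From C3 to C7 is 4 halving steps: 2^4 = 16.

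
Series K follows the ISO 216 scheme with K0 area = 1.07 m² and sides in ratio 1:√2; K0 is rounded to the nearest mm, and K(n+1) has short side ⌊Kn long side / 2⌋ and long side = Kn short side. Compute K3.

307 × 435 mm

Let K0's short side be w mm. w · w√2 = 1.07 m² = 1,070,000 mm², so w ≈ 869.8 mm and w√2 ≈ 1230.1 mm → K0 = 870 × 1230 mm.
K1: ⌊1230/2⌋ × 870 = 615 × 870 mm
K2: ⌊870/2⌋ × 615 = 435 × 615 mm
K3: ⌊615/2⌋ × 435 = 307 × 435 mm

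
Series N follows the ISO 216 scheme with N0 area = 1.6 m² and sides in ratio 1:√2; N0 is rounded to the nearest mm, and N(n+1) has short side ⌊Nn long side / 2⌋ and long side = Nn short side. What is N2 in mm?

532 × 752 mm

Let N0's short side be w mm. w · w√2 = 1.6 m² = 1,600,000 mm², so w ≈ 1063.7 mm and w√2 ≈ 1504.2 mm → N0 = 1064 × 1504 mm.
N1: ⌊1504/2⌋ × 1064 = 752 × 1064 mm
N2: ⌊1064/2⌋ × 752 = 532 × 752 mm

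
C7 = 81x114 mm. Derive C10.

28 × 40 mm

C8: ⌊114/2⌋ × 81 = 57 × 81 mm
C9: ⌊81/2⌋ × 57 = 40 × 57 mm
C10: ⌊57/2⌋ × 40 = 28 × 40 mm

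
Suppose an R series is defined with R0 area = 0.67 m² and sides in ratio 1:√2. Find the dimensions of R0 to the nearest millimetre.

Let the short side be w mm. Then w · w√2 = 0.67 m² = 670,000 mm².
w² = 670,000/√2, so w ≈ 688.3 mm; long side = w√2 ≈ 973.4 mm.

688 × 973 mm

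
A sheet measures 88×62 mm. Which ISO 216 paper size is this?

Aspect ratio 88/62 ≈ 1.419 — close to the ISO √2 ≈ 1.414.
In the B-series (B0 = 1000 × 1414 mm): B8 = 62 × 88 mm.

B8 (62 × 88 mm)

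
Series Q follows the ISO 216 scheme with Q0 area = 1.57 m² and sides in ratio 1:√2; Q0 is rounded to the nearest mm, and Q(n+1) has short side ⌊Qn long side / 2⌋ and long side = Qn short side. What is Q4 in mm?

Let Q0's short side be w mm. w · w√2 = 1.57 m² = 1,570,000 mm², so w ≈ 1053.6 mm and w√2 ≈ 1490.1 mm → Q0 = 1054 × 1490 mm.
Q1: ⌊1490/2⌋ × 1054 = 745 × 1054 mm
Q2: ⌊1054/2⌋ × 745 = 527 × 745 mm
Q3: ⌊745/2⌋ × 527 = 372 × 527 mm
Q4: ⌊527/2⌋ × 372 = 263 × 372 mm

263 × 372 mm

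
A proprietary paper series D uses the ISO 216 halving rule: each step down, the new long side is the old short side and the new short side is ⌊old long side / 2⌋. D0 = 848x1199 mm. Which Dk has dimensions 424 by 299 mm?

D3

D0: 848 × 1199 mm
D1: 599 × 848 mm
D2: 424 × 599 mm
D3: 299 × 424 mm
D4: 212 × 299 mm
→ matches D3.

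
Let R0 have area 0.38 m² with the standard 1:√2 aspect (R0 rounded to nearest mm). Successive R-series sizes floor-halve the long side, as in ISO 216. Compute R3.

Let R0's short side be w mm. w · w√2 = 0.38 m² = 380,000 mm², so w ≈ 518.4 mm and w√2 ≈ 733.1 mm → R0 = 518 × 733 mm.
R1: ⌊733/2⌋ × 518 = 366 × 518 mm
R2: ⌊518/2⌋ × 366 = 259 × 366 mm
R3: ⌊366/2⌋ × 259 = 183 × 259 mm

183 × 259 mm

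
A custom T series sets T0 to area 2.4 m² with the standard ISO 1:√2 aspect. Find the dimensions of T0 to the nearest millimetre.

1303 × 1842 mm

Let the short side be w mm. Then w · w√2 = 2.4 m² = 2,400,000 mm².
w² = 2,400,000/√2, so w ≈ 1302.7 mm; long side = w√2 ≈ 1842.3 mm.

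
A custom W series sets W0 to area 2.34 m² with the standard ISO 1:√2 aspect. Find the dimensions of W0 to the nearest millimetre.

1286 × 1819 mm

Let the short side be w mm. Then w · w√2 = 2.34 m² = 2,340,000 mm².
w² = 2,340,000/√2, so w ≈ 1286.3 mm; long side = w√2 ≈ 1819.1 mm.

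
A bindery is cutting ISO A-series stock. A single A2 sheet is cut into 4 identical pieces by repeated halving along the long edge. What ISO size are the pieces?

4 = 2^2, so 2 halving steps.
A2 → A3 → … → A4 after 2 steps.

A4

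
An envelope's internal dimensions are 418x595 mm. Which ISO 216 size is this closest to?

A2 (420 × 594 mm)

Aspect ratio 595/418 ≈ 1.423 — close to the ISO √2 ≈ 1.414.
In the A-series (A0 area = 1 m²): A2 = 420 × 594 mm.
Off by 3 mm total — nearest standard size.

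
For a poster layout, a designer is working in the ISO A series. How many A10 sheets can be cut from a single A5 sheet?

32

A5 = 148 × 210 mm; A10 = 26 × 37 mm.
Each halving step doubles the count; 5 steps from A5 to A10.
2^5 = 32.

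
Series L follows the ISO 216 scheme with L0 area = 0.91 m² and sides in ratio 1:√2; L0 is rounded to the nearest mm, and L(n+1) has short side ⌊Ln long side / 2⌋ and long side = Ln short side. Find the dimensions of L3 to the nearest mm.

283 × 401 mm

Let L0's short side be w mm. w · w√2 = 0.91 m² = 910,000 mm², so w ≈ 802.2 mm and w√2 ≈ 1134.4 mm → L0 = 802 × 1134 mm.
L1: ⌊1134/2⌋ × 802 = 567 × 802 mm
L2: ⌊802/2⌋ × 567 = 401 × 567 mm
L3: ⌊567/2⌋ × 401 = 283 × 401 mm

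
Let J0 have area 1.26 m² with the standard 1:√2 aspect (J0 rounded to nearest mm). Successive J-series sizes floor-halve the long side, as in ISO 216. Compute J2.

472 × 667 mm

Let J0's short side be w mm. w · w√2 = 1.26 m² = 1,260,000 mm², so w ≈ 943.9 mm and w√2 ≈ 1334.9 mm → J0 = 944 × 1335 mm.
J1: ⌊1335/2⌋ × 944 = 667 × 944 mm
J2: ⌊944/2⌋ × 667 = 472 × 667 mm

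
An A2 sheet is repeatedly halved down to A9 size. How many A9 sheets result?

A2 = 420 × 594 mm; A9 = 37 × 52 mm.
Each halving step doubles the count; 7 steps from A2 to A9.
2^7 = 128.

128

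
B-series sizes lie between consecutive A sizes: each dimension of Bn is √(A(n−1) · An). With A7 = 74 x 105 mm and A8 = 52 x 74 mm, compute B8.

Short side: √(74 · 52) = √3848 ≈ 62.0 → 62 mm
Long side: √(105 · 74) = √7770 ≈ 88.1 → 88 mm

62 × 88 mm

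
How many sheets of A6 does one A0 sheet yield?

64

A0 = 841 × 1189 mm; A6 = 105 × 148 mm.
Each halving step doubles the count; 6 steps from A0 to A6.
2^6 = 64.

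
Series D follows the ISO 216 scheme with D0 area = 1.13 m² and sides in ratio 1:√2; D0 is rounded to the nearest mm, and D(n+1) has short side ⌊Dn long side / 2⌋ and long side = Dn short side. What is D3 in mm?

Let D0's short side be w mm. w · w√2 = 1.13 m² = 1,130,000 mm², so w ≈ 893.9 mm and w√2 ≈ 1264.1 mm → D0 = 894 × 1264 mm.
D1: ⌊1264/2⌋ × 894 = 632 × 894 mm
D2: ⌊894/2⌋ × 632 = 447 × 632 mm
D3: ⌊632/2⌋ × 447 = 316 × 447 mm

316 × 447 mm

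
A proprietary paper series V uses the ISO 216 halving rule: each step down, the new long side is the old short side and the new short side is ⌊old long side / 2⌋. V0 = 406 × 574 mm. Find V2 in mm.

V1: ⌊574/2⌋ × 406 = 287 × 406 mm
V2: ⌊406/2⌋ × 287 = 203 × 287 mm

203 × 287 mm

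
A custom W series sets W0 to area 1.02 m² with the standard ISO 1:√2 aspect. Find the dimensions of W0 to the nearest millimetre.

Let the short side be w mm. Then w · w√2 = 1.02 m² = 1,020,000 mm².
w² = 1,020,000/√2, so w ≈ 849.3 mm; long side = w√2 ≈ 1201.0 mm.

849 × 1201 mm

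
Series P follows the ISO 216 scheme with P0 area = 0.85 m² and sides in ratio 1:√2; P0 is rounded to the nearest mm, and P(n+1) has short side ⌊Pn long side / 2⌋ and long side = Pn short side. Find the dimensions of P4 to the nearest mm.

Let P0's short side be w mm. w · w√2 = 0.85 m² = 850,000 mm², so w ≈ 775.3 mm and w√2 ≈ 1096.4 mm → P0 = 775 × 1096 mm.
P1: ⌊1096/2⌋ × 775 = 548 × 775 mm
P2: ⌊775/2⌋ × 548 = 387 × 548 mm
P3: ⌊548/2⌋ × 387 = 274 × 387 mm
P4: ⌊387/2⌋ × 274 = 193 × 274 mm

193 × 274 mm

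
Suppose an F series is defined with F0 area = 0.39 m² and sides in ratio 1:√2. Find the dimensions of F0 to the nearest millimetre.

525 × 743 mm

Let the short side be w mm. Then w · w√2 = 0.39 m² = 390,000 mm².
w² = 390,000/√2, so w ≈ 525.1 mm; long side = w√2 ≈ 742.7 mm.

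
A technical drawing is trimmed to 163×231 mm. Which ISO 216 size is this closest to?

C5 (162 × 229 mm)

Aspect ratio 231/163 ≈ 1.417 — close to the ISO √2 ≈ 1.414.
In the C-series (envelope sizes, between A and B): C5 = 162 × 229 mm.
Off by 3 mm total — nearest standard size.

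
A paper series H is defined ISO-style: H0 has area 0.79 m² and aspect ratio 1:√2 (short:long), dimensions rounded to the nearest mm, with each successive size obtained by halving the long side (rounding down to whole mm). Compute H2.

Let H0's short side be w mm. w · w√2 = 0.79 m² = 790,000 mm², so w ≈ 747.4 mm and w√2 ≈ 1057.0 mm → H0 = 747 × 1057 mm.
H1: ⌊1057/2⌋ × 747 = 528 × 747 mm
H2: ⌊747/2⌋ × 528 = 373 × 528 mm

373 × 528 mm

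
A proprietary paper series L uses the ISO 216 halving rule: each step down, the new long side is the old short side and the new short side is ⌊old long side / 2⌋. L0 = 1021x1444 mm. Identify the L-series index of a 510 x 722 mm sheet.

L0: 1021 × 1444 mm
L1: 722 × 1021 mm
L2: 510 × 722 mm
L3: 361 × 510 mm
→ matches L2.

L2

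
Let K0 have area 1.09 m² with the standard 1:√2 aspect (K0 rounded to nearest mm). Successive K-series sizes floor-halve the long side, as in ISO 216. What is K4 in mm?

219 × 310 mm

Let K0's short side be w mm. w · w√2 = 1.09 m² = 1,090,000 mm², so w ≈ 877.9 mm and w√2 ≈ 1241.6 mm → K0 = 878 × 1242 mm.
K1: ⌊1242/2⌋ × 878 = 621 × 878 mm
K2: ⌊878/2⌋ × 621 = 439 × 621 mm
K3: ⌊621/2⌋ × 439 = 310 × 439 mm
K4: ⌊439/2⌋ × 310 = 219 × 310 mm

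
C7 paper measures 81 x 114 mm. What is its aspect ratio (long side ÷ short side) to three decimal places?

114 / 81 = 1.407
ISO 216 targets √2 ≈ 1.414; the -0.007 deviation is from mm rounding.

1.407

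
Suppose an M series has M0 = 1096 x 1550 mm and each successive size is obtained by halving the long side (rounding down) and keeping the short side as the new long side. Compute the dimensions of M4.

274 × 387 mm

M1: ⌊1550/2⌋ × 1096 = 775 × 1096 mm
M2: ⌊1096/2⌋ × 775 = 548 × 775 mm
M3: ⌊775/2⌋ × 548 = 387 × 548 mm
M4: ⌊548/2⌋ × 387 = 274 × 387 mm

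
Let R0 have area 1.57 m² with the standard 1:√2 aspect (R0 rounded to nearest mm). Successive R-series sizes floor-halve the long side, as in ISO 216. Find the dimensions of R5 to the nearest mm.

186 × 263 mm

Let R0's short side be w mm. w · w√2 = 1.57 m² = 1,570,000 mm², so w ≈ 1053.6 mm and w√2 ≈ 1490.1 mm → R0 = 1054 × 1490 mm.
R1: ⌊1490/2⌋ × 1054 = 745 × 1054 mm
R2: ⌊1054/2⌋ × 745 = 527 × 745 mm
R3: ⌊745/2⌋ × 527 = 372 × 527 mm
R4: ⌊527/2⌋ × 372 = 263 × 372 mm
R5: ⌊372/2⌋ × 263 = 186 × 263 mm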